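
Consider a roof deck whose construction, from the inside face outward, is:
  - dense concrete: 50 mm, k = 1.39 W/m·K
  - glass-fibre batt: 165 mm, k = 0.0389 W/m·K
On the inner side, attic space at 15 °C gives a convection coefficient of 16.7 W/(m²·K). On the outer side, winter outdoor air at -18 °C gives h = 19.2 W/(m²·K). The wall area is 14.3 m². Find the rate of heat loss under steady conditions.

Q ≈ 108 W

Model the wall as resistances in series:
R_inner film = 1/(h_i·A) = 1/(16.7×14.3) = 0.004187 K/W
R_dense concrete = L/(kA) = 0.05/(1.39×14.3) = 0.002515 K/W
R_glass-fibre batt = L/(kA) = 0.165/(0.0389×14.3) = 0.2966 K/W
R_outer film = 1/(h_o·A) = 1/(19.2×14.3) = 0.003642 K/W
R_total = 0.307 K/W
Q = ΔT / R_total = 33 / 0.307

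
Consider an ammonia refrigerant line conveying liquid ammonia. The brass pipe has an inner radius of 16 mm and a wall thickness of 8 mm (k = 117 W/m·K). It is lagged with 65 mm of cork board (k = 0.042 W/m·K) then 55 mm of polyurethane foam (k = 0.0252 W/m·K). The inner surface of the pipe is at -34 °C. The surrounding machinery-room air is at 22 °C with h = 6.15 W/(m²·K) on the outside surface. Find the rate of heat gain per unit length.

Cylindrical conduction, so R = ln(r₂/r₁)/(2πkL) per layer, in series:
R_brass pipe wall = ln(24/16)/(2π×117×1) = 5.516×10^-4 K/W
R_cork board = ln(89/24)/(2π×0.042×1) = 4.966 K/W
R_polyurethane foam = ln(144/89)/(2π×0.0252×1) = 3.039 K/W
R_outer film = 1/(h_o·2πr_oL) = 1/(6.15×2π×0.144×1) = 0.1797 K/W
R_total = 8.186 K/W
Q = ΔT/R_total = 56/8.186

q′ ≈ 6.84 W/m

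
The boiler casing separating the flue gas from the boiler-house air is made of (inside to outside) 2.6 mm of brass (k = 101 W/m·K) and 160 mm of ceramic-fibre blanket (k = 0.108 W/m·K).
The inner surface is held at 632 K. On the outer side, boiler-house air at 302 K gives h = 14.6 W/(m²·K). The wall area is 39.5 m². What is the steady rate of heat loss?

Q ≈ 8410 W

Series thermal resistances:
R_brass = L/(kA) = 0.0026/(101×39.5) = 6.517×10^-7 K/W
R_ceramic-fibre blanket = L/(kA) = 0.16/(0.108×39.5) = 0.03751 K/W
R_outer film = 1/(h_o·A) = 1/(14.6×39.5) = 0.001734 K/W
R_total = 0.03924 K/W
Q = ΔT / R_total = 330 / 0.03924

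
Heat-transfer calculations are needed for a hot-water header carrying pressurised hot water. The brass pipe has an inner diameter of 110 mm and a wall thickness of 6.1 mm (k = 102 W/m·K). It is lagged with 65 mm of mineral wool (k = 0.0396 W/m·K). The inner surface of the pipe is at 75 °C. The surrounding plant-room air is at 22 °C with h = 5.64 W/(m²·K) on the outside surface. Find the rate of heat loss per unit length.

q′ ≈ 16.9 W/m

Radial resistances (cylindrical: R_cond = ln(r_o/r_i)/(2πkL), R_conv = 1/(h·2πrL)):
R_brass pipe wall = ln(61.1/55)/(2π×102×1) = 1.641×10^-4 K/W
R_mineral wool = ln(126.1/61.1)/(2π×0.0396×1) = 2.912 K/W
R_outer film = 1/(h_o·2πr_oL) = 1/(5.64×2π×0.1261×1) = 0.2238 K/W
R_total = 3.136 K/W
Q = ΔT/R_total = 53/3.136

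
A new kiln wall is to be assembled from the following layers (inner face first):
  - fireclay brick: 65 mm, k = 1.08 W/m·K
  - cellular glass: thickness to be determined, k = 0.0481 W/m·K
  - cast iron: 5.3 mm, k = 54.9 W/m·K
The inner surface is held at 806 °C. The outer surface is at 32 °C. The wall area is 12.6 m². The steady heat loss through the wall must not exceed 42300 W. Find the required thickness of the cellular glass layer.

L ≈ 8.19 mm

Treating each layer as a thermal resistance in series:
R_fireclay brick = L/(kA) = 0.065/(1.08×12.6) = 0.004777 K/W
R_cast iron = L/(kA) = 0.0053/(54.9×12.6) = 7.662×10^-6 K/W
Sum of the known resistances R_other = 0.004784 K/W
Required total resistance R_tot = ΔT/Q_allow = 774/42300 = 0.0183 K/W
R_cellular glass = R_tot − R_other = 0.01351 K/W
L = R·k·A = 0.01351×0.0481×12.6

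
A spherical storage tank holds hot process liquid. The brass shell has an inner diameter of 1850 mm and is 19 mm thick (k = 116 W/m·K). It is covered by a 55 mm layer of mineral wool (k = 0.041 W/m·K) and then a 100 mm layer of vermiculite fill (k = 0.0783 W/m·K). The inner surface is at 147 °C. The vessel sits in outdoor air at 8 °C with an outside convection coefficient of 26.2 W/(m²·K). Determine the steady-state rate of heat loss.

Each spherical layer contributes R = (1/r_i − 1/r_o)/(4πk):
R_brass shell = (1/0.925 − 1/0.944)/(4π×116) = 1.493×10^-5 K/W
R_mineral wool = (1/0.944 − 1/0.999)/(4π×0.041) = 0.1132 K/W
R_vermiculite fill = (1/0.999 − 1/1.099)/(4π×0.0783) = 0.09257 K/W
R_outer film = 1/(h·4πr_o²) = 1/(26.2×4π×1.099²) = 0.002515 K/W
R_total = 0.2083 K/W
Q = ΔT/R_total = 139/0.2083

Q ≈ 667 W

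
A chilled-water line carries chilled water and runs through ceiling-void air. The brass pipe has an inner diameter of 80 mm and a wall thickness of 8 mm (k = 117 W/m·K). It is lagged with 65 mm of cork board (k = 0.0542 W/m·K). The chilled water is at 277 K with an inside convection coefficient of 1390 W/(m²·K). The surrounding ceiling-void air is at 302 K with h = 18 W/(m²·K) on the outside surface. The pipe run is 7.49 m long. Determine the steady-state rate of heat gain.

Radial resistances (cylindrical: R_cond = ln(r_o/r_i)/(2πkL), R_conv = 1/(h·2πrL)):
R_inner film = 1/(h_i·2πr₁L) = 1/(1390×2π×0.04×7.49) = 3.822×10^-4 K/W
R_brass pipe wall = ln(48/40)/(2π×117×7.49) = 3.311×10^-5 K/W
R_cork board = ln(113/48)/(2π×0.0542×7.49) = 0.3357 K/W
R_outer film = 1/(h_o·2πr_oL) = 1/(18×2π×0.113×7.49) = 0.01045 K/W
R_total = 0.3465 K/W
Q = ΔT/R_total = 25/0.3465

Q ≈ 72.1 W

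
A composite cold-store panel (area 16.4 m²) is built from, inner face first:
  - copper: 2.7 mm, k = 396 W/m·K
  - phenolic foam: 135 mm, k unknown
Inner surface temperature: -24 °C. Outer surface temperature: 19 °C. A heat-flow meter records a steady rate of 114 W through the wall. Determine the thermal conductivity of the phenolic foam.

Thermal resistances in series:
R_copper = L/(kA) = 0.0027/(396×16.4) = 4.157×10^-7 K/W
Sum of known resistances R_other = 4.157×10^-7 K/W
Total R = ΔT/Q = 43/114 = 0.3772 K/W
R_phenolic foam = R_total − R_other = 0.3772 K/W
k = L/(R·A) = 0.135/(0.3772×16.4)

k ≈ 0.0218 W/(m·K)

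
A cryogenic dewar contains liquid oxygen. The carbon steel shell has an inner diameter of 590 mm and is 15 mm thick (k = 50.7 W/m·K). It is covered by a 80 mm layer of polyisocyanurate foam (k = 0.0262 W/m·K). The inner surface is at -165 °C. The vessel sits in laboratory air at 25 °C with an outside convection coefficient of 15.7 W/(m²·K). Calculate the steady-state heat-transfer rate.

Q ≈ 93 W

Each spherical layer contributes R = (1/r_i − 1/r_o)/(4πk):
R_carbon steel shell = (1/0.295 − 1/0.31)/(4π×50.7) = 2.574×10^-4 K/W
R_polyisocyanurate foam = (1/0.31 − 1/0.39)/(4π×0.0262) = 2.01 K/W
R_outer film = 1/(h·4πr_o²) = 1/(15.7×4π×0.39²) = 0.03332 K/W
R_total = 2.043 K/W
Q = ΔT/R_total = 190/2.043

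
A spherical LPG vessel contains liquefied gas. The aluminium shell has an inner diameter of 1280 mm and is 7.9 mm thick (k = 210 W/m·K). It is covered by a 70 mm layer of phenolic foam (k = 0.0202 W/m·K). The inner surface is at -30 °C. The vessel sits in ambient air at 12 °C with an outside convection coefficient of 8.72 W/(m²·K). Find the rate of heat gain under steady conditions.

Q ≈ 68.8 W

For a spherical shell R = (1/r₁ − 1/r₂)/(4πk); film R = 1/(h·4πr²). In series:
R_aluminium shell = (1/0.64 − 1/0.6479)/(4π×210) = 7.22×10^-6 K/W
R_phenolic foam = (1/0.6479 − 1/0.7179)/(4π×0.0202) = 0.5929 K/W
R_outer film = 1/(h·4πr_o²) = 1/(8.72×4π×0.7179²) = 0.01771 K/W
R_total = 0.6106 K/W
Q = ΔT/R_total = 42/0.6106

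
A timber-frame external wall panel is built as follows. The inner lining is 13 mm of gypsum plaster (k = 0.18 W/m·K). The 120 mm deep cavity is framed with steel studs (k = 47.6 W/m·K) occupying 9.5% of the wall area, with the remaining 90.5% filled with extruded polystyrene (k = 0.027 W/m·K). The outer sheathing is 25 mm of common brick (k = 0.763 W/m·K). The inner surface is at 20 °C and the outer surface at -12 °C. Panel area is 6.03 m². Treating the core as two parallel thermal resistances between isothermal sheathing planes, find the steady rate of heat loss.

Sheathing layers in series; stud and cavity paths in parallel between them.
R_inner = 0.013/(0.18×6.03) = 0.01198 K/W
R_stud  = 0.12/(47.6×0.095×6.03) = 0.004401 K/W
R_cav   = 0.12/(0.027×0.905×6.03) = 0.8144 K/W
1/R_core = 1/R_stud + 1/R_cav → R_core = 0.004377 K/W
R_outer = 0.025/(0.763×6.03) = 0.005434 K/W
R_total = 0.02179 K/W
Q = ΔT/R_total = 32/0.02179

Q ≈ 1470 W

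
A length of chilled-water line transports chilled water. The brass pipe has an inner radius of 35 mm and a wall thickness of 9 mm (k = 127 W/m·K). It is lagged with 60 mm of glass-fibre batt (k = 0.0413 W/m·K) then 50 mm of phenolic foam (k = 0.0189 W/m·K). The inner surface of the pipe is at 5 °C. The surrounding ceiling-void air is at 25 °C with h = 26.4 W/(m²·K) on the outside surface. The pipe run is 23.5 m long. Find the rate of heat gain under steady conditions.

Q ≈ 70.6 W

Cylindrical conduction, so R = ln(r₂/r₁)/(2πkL) per layer, in series:
R_brass pipe wall = ln(44/35)/(2π×127×23.5) = 1.22×10^-5 K/W
R_glass-fibre batt = ln(104/44)/(2π×0.0413×23.5) = 0.1411 K/W
R_phenolic foam = ln(154/104)/(2π×0.0189×23.5) = 0.1407 K/W
R_outer film = 1/(h_o·2πr_oL) = 1/(26.4×2π×0.154×23.5) = 0.001666 K/W
R_total = 0.2834 K/W
Q = ΔT/R_total = 20/0.2834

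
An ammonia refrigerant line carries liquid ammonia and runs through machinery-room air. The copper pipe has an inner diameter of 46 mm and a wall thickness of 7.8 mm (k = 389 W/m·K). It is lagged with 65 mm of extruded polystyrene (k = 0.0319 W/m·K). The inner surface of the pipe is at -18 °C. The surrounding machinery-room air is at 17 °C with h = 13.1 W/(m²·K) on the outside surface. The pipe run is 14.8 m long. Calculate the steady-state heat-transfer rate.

Q ≈ 89.5 W

Treating each annulus and film as a series resistance:
R_copper pipe wall = ln(30.8/23)/(2π×389×14.8) = 8.073×10^-6 K/W
R_extruded polystyrene = ln(95.8/30.8)/(2π×0.0319×14.8) = 0.3825 K/W
R_outer film = 1/(h_o·2πr_oL) = 1/(13.1×2π×0.0958×14.8) = 0.008569 K/W
R_total = 0.3911 K/W
Q = ΔT/R_total = 35/0.3911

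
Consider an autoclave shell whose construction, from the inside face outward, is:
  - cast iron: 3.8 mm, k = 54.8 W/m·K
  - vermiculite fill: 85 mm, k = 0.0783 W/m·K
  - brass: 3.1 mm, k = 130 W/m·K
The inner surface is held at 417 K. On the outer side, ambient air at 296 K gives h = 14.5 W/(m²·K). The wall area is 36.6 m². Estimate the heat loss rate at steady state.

Treating each layer as a thermal resistance in series:
R_cast iron = L/(kA) = 0.0038/(54.8×36.6) = 1.895×10^-6 K/W
R_vermiculite fill = L/(kA) = 0.085/(0.0783×36.6) = 0.02966 K/W
R_brass = L/(kA) = 0.0031/(130×36.6) = 6.515×10^-7 K/W
R_outer film = 1/(h_o·A) = 1/(14.5×36.6) = 0.001884 K/W
R_total = 0.03155 K/W
Q = ΔT / R_total = 121 / 0.03155

Q ≈ 3840 W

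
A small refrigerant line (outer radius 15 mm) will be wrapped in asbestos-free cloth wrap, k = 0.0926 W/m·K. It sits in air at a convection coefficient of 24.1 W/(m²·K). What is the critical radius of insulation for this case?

r_cr ≈ 3.84 mm

For a cylinder r_cr = k/h = 0.0926/24.1
r_cr = 3.84 mm; since the bare radius (15 mm) is above r_cr, any added insulation will reduce heat loss.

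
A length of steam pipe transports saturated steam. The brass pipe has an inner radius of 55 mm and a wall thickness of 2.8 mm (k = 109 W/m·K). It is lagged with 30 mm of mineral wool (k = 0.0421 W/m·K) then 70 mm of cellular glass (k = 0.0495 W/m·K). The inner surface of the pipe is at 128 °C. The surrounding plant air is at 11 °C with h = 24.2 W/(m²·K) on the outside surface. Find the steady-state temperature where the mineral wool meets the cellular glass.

Treating each annulus and film as a series resistance:
R_brass pipe wall = ln(57.8/55)/(2π×109×1) = 7.25×10^-5 K/W
R_mineral wool = ln(87.8/57.8)/(2π×0.0421×1) = 1.58 K/W
R_cellular glass = ln(157.8/87.8)/(2π×0.0495×1) = 1.885 K/W
R_outer film = 1/(h_o·2πr_oL) = 1/(24.2×2π×0.1578×1) = 0.04168 K/W
R_total = 3.507 K/W
Q = ΔT/R_total = 117/3.507
Q = 33.4 W/m
T_interface = T_inner − Q·ΣR(inner→interface) = 128 − 33.4×1.581

T ≈ 75.3 °C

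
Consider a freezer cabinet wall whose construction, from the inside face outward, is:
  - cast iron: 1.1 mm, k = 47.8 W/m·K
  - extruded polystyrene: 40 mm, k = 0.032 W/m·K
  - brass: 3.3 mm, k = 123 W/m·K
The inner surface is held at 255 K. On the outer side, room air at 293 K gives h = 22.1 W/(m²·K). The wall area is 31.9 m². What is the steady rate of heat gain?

Q ≈ 936 W

Treating each layer as a thermal resistance in series:
R_cast iron = L/(kA) = 0.0011/(47.8×31.9) = 7.214×10^-7 K/W
R_extruded polystyrene = L/(kA) = 0.04/(0.032×31.9) = 0.03918 K/W
R_brass = L/(kA) = 0.0033/(123×31.9) = 8.41×10^-7 K/W
R_outer film = 1/(h_o·A) = 1/(22.1×31.9) = 0.001418 K/W
R_total = 0.0406 K/W
Q = ΔT / R_total = 38 / 0.0406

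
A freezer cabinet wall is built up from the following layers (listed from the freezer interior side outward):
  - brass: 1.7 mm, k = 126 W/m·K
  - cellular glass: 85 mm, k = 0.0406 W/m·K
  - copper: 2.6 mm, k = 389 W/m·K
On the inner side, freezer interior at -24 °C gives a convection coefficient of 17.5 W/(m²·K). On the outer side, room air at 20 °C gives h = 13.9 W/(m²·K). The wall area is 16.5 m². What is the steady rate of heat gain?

Using the resistance-network approach (series):
R_inner film = 1/(h_i·A) = 1/(17.5×16.5) = 0.003463 K/W
R_brass = L/(kA) = 0.0017/(126×16.5) = 8.177×10^-7 K/W
R_cellular glass = L/(kA) = 0.085/(0.0406×16.5) = 0.1269 K/W
R_copper = L/(kA) = 0.0026/(389×16.5) = 4.051×10^-7 K/W
R_outer film = 1/(h_o·A) = 1/(13.9×16.5) = 0.00436 K/W
R_total = 0.1347 K/W
Q = ΔT / R_total = 44 / 0.1347

Q ≈ 327 W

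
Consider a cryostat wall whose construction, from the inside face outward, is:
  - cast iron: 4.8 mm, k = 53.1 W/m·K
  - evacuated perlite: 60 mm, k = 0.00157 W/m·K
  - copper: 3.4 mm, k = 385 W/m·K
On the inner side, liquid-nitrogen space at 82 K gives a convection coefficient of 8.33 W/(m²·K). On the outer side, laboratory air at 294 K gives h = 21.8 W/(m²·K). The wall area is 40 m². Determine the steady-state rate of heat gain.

Series thermal resistances:
R_inner film = 1/(h_i·A) = 1/(8.33×40) = 0.003001 K/W
R_cast iron = L/(kA) = 0.0048/(53.1×40) = 2.26×10^-6 K/W
R_evacuated perlite = L/(kA) = 0.06/(0.00157×40) = 0.9554 K/W
R_copper = L/(kA) = 0.0034/(385×40) = 2.208×10^-7 K/W
R_outer film = 1/(h_o·A) = 1/(21.8×40) = 0.001147 K/W
R_total = 0.9596 K/W
Q = ΔT / R_total = 212 / 0.9596

Q ≈ 221 W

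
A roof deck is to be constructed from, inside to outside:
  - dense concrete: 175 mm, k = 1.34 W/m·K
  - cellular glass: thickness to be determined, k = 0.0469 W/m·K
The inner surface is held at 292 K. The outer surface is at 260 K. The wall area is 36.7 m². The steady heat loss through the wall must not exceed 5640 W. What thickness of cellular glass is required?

L ≈ 3.64 mm

Treating each layer as a thermal resistance in series:
R_dense concrete = L/(kA) = 0.175/(1.34×36.7) = 0.003559 K/W
Sum of the known resistances R_other = 0.003559 K/W
Required total resistance R_tot = ΔT/Q_allow = 32/5640 = 0.005674 K/W
R_cellular glass = R_tot − R_other = 0.002115 K/W
L = R·k·A = 0.002115×0.0469×36.7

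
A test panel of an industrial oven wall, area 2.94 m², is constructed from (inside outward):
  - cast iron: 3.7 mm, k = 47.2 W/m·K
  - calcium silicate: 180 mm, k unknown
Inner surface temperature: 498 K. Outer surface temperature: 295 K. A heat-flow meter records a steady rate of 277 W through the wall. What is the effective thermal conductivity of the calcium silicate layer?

k ≈ 0.0835 W/(m·K)

Model the wall as resistances in series:
R_cast iron = L/(kA) = 0.0037/(47.2×2.94) = 2.666×10^-5 K/W
Sum of known resistances R_other = 2.666×10^-5 K/W
Total R = ΔT/Q = 203/277 = 0.7329 K/W
R_calcium silicate = R_total − R_other = 0.7328 K/W
k = L/(R·A) = 0.18/(0.7328×2.94)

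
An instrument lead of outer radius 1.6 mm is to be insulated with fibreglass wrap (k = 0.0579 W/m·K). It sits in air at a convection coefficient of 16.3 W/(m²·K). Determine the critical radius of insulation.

r_cr ≈ 3.55 mm

For a cylinder r_cr = k/h = 0.0579/16.3
r_cr = 3.55 mm; since the bare radius (1.6 mm) is below r_cr, adding a thin layer of insulation will *increase* heat loss.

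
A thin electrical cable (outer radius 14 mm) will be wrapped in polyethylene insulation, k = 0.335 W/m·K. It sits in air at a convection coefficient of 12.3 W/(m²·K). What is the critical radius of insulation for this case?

r_cr ≈ 27.2 mm

For a cylinder r_cr = k/h = 0.335/12.3
r_cr = 27.2 mm; since the bare radius (14 mm) is below r_cr, adding a thin layer of insulation will *increase* heat loss.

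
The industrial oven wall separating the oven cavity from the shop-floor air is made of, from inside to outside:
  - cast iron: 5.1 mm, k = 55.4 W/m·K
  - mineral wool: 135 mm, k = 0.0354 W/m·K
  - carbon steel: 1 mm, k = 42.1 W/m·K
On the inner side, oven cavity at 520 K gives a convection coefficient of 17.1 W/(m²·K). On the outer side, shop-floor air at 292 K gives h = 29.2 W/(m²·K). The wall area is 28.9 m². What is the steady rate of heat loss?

Treating each layer as a thermal resistance in series:
R_inner film = 1/(h_i·A) = 1/(17.1×28.9) = 0.002024 K/W
R_cast iron = L/(kA) = 0.0051/(55.4×28.9) = 3.185×10^-6 K/W
R_mineral wool = L/(kA) = 0.135/(0.0354×28.9) = 0.132 K/W
R_carbon steel = L/(kA) = 0.001/(42.1×28.9) = 8.219×10^-7 K/W
R_outer film = 1/(h_o·A) = 1/(29.2×28.9) = 0.001185 K/W
R_total = 0.1352 K/W
Q = ΔT / R_total = 228 / 0.1352

Q ≈ 1690 W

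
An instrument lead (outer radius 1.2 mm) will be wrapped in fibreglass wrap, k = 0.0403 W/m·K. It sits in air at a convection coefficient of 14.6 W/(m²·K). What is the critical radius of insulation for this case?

For a cylinder r_cr = k/h = 0.0403/14.6
r_cr = 2.76 mm; since the bare radius (1.2 mm) is below r_cr, adding a thin layer of insulation will *increase* heat loss.

r_cr ≈ 2.76 mm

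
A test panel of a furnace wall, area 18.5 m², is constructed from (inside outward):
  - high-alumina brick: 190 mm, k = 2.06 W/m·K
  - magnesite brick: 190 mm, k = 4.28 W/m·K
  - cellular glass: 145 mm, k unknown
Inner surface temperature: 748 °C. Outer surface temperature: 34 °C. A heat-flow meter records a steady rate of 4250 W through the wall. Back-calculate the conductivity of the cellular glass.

k ≈ 0.0488 W/(m·K)

Thermal resistances in series:
R_high-alumina brick = L/(kA) = 0.19/(2.06×18.5) = 0.004986 K/W
R_magnesite brick = L/(kA) = 0.19/(4.28×18.5) = 0.0024 K/W
Sum of known resistances R_other = 0.007385 K/W
Total R = ΔT/Q = 714/4250 = 0.168 K/W
R_cellular glass = R_total − R_other = 0.1606 K/W
k = L/(R·A) = 0.145/(0.1606×18.5)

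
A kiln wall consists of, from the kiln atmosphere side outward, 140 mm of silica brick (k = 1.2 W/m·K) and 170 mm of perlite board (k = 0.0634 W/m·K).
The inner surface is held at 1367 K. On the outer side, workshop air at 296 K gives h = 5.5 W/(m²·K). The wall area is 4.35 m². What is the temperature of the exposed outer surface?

Treating each layer as a thermal resistance in series:
R_silica brick = L/(kA) = 0.14/(1.2×4.35) = 0.02682 K/W
R_perlite board = L/(kA) = 0.17/(0.0634×4.35) = 0.6164 K/W
R_outer film = 1/(h_o·A) = 1/(5.5×4.35) = 0.0418 K/W
R_total = 0.685 K/W;  Q = ΔT/R_total = 1071/0.685 = 1563 W
T_interface = T_inner − Q·ΣR(inner→interface) = 1367 − 1560×0.6432

T ≈ 361 K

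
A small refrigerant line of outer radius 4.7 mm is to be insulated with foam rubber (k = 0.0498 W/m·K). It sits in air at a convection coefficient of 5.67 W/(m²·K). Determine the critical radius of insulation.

r_cr ≈ 8.78 mm

For a cylinder r_cr = k/h = 0.0498/5.67
r_cr = 8.78 mm; since the bare radius (4.7 mm) is below r_cr, adding a thin layer of insulation will *increase* heat loss.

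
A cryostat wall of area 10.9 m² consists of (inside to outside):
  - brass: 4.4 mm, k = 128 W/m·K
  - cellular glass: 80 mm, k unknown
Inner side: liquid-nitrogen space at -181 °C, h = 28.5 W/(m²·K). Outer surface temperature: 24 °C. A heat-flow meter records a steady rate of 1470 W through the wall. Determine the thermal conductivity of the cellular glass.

Model the wall as resistances in series:
R_inner film = 1/(h_i·A) = 1/(28.5×10.9) = 0.003219 K/W
R_brass = L/(kA) = 0.0044/(128×10.9) = 3.154×10^-6 K/W
Sum of known resistances R_other = 0.003222 K/W
Total R = ΔT/Q = 205/1470 = 0.1395 K/W
R_cellular glass = R_total − R_other = 0.1362 K/W
k = L/(R·A) = 0.08/(0.1362×10.9)

k ≈ 0.0539 W/(m·K)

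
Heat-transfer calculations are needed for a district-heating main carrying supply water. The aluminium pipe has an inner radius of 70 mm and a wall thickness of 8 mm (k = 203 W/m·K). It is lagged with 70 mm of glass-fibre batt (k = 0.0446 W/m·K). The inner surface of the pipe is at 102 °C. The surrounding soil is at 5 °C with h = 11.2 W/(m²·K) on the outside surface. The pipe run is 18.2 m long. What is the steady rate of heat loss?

Q ≈ 741 W

Cylindrical conduction, so R = ln(r₂/r₁)/(2πkL) per layer, in series:
R_aluminium pipe wall = ln(78/70)/(2π×203×18.2) = 4.662×10^-6 K/W
R_glass-fibre batt = ln(148/78)/(2π×0.0446×18.2) = 0.1256 K/W
R_outer film = 1/(h_o·2πr_oL) = 1/(11.2×2π×0.148×18.2) = 0.005276 K/W
R_total = 0.1309 K/W
Q = ΔT/R_total = 97/0.1309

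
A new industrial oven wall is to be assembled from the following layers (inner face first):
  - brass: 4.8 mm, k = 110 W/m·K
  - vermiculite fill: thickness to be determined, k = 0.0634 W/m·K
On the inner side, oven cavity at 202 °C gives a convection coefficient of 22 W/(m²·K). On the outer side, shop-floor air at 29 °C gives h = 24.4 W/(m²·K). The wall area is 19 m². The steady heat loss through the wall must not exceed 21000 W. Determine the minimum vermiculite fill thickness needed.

L ≈ 4.44 mm

Treating each layer as a thermal resistance in series:
R_inner film = 1/(h_i·A) = 1/(22×19) = 0.002392 K/W
R_brass = L/(kA) = 0.0048/(110×19) = 2.297×10^-6 K/W
R_outer film = 1/(h_o·A) = 1/(24.4×19) = 0.002157 K/W
Sum of the known resistances R_other = 0.004552 K/W
Required total resistance R_tot = ΔT/Q_allow = 173/21000 = 0.008238 K/W
R_vermiculite fill = R_tot − R_other = 0.003686 K/W
L = R·k·A = 0.003686×0.0634×19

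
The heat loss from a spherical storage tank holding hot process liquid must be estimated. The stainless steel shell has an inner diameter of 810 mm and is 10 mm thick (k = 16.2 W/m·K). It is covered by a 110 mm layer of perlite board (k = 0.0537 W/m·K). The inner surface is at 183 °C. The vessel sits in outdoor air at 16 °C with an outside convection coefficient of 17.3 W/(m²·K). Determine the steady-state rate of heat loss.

Q ≈ 218 W

Spherical conduction: R = (1/r_in − 1/r_out)/(4πk) per layer; series-sum.
R_stainless steel shell = (1/0.405 − 1/0.415)/(4π×16.2) = 2.923×10^-4 K/W
R_perlite board = (1/0.415 − 1/0.525)/(4π×0.0537) = 0.7482 K/W
R_outer film = 1/(h·4πr_o²) = 1/(17.3×4π×0.525²) = 0.01669 K/W
R_total = 0.7652 K/W
Q = ΔT/R_total = 167/0.7652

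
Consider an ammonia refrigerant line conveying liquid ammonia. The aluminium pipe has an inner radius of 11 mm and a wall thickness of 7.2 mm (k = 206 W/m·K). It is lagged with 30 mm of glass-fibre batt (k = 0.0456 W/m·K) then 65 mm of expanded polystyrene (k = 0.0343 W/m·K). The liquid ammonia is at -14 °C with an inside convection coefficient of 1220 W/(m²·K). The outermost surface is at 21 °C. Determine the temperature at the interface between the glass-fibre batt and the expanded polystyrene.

Treating each annulus and film as a series resistance:
R_inner film = 1/(h_i·2πr₁L) = 1/(1220×2π×0.011×1) = 0.01186 K/W
R_aluminium pipe wall = ln(18.2/11)/(2π×206×1) = 3.89×10^-4 K/W
R_glass-fibre batt = ln(48.2/18.2)/(2π×0.0456×1) = 3.399 K/W
R_expanded polystyrene = ln(113.2/48.2)/(2π×0.0343×1) = 3.962 K/W
R_total = 7.373 K/W
Q = ΔT/R_total = 35/7.373
Q = 4.75 W/m
T_interface = T_inner + Q·ΣR(inner→interface) = -14 + 4.75×3.412

T ≈ 2.19 °C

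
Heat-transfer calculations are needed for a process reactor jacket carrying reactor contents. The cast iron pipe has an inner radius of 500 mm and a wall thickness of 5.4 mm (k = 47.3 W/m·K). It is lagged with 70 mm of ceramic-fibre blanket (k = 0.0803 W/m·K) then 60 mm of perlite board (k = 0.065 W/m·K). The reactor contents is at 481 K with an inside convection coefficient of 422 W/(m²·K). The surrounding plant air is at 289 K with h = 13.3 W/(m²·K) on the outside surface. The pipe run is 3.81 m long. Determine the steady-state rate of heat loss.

Per-layer cylindrical resistances, series-summed:
R_inner film = 1/(h_i·2πr₁L) = 1/(422×2π×0.5×3.81) = 1.98×10^-4 K/W
R_cast iron pipe wall = ln(505.4/500)/(2π×47.3×3.81) = 9.487×10^-6 K/W
R_ceramic-fibre blanket = ln(575.4/505.4)/(2π×0.0803×3.81) = 0.06748 K/W
R_perlite board = ln(635.4/575.4)/(2π×0.065×3.81) = 0.06375 K/W
R_outer film = 1/(h_o·2πr_oL) = 1/(13.3×2π×0.6354×3.81) = 0.004943 K/W
R_total = 0.1364 K/W
Q = ΔT/R_total = 192/0.1364

Q ≈ 1410 W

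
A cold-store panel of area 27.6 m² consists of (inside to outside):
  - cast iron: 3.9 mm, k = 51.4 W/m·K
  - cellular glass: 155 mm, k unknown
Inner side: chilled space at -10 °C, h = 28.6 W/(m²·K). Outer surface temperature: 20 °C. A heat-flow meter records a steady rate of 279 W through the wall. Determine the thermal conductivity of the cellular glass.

k ≈ 0.0529 W/(m·K)

Treating each layer as a thermal resistance in series:
R_inner film = 1/(h_i·A) = 1/(28.6×27.6) = 0.001267 K/W
R_cast iron = L/(kA) = 0.0039/(51.4×27.6) = 2.749×10^-6 K/W
Sum of known resistances R_other = 0.00127 K/W
Total R = ΔT/Q = 30/279 = 0.1075 K/W
R_cellular glass = R_total − R_other = 0.1063 K/W
k = L/(R·A) = 0.155/(0.1063×27.6)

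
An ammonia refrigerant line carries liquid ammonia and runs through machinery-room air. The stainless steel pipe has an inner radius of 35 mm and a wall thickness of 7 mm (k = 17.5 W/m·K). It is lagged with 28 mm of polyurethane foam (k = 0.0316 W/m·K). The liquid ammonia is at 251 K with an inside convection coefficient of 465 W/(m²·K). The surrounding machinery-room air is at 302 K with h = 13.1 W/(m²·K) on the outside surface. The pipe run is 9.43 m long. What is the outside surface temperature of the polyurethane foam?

T ≈ 299 K

Cylindrical conduction, so R = ln(r₂/r₁)/(2πkL) per layer, in series:
R_inner film = 1/(h_i·2πr₁L) = 1/(465×2π×0.035×9.43) = 0.001037 K/W
R_stainless steel pipe wall = ln(42/35)/(2π×17.5×9.43) = 1.758×10^-4 K/W
R_polyurethane foam = ln(70/42)/(2π×0.0316×9.43) = 0.2728 K/W
R_outer film = 1/(h_o·2πr_oL) = 1/(13.1×2π×0.07×9.43) = 0.01841 K/W
R_total = 0.2924 K/W
Q = ΔT/R_total = 51/0.2924
Q = 174 W
T_interface = T_inner + Q·ΣR(inner→interface) = 251 + 174×0.274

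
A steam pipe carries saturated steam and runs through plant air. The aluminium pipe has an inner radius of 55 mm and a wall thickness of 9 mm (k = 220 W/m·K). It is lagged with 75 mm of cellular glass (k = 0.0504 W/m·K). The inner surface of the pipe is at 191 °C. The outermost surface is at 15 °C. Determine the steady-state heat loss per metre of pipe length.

q′ ≈ 71.9 W/m

Cylindrical conduction, so R = ln(r₂/r₁)/(2πkL) per layer, in series:
R_aluminium pipe wall = ln(64/55)/(2π×220×1) = 1.096×10^-4 K/W
R_cellular glass = ln(139/64)/(2π×0.0504×1) = 2.449 K/W
R_total = 2.449 K/W
Q = ΔT/R_total = 176/2.449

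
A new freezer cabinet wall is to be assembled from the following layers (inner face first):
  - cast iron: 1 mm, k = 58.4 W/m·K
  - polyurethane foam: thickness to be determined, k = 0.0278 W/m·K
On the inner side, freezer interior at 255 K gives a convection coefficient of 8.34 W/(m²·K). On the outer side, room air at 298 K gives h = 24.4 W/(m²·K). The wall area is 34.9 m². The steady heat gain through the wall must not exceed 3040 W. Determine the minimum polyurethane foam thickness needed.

Using the resistance-network approach (series):
R_inner film = 1/(h_i·A) = 1/(8.34×34.9) = 0.003436 K/W
R_cast iron = L/(kA) = 0.001/(58.4×34.9) = 4.906×10^-7 K/W
R_outer film = 1/(h_o·A) = 1/(24.4×34.9) = 0.001174 K/W
Sum of the known resistances R_other = 0.00461 K/W
Required total resistance R_tot = ΔT/Q_allow = 43/3040 = 0.01414 K/W
R_polyurethane foam = R_tot − R_other = 0.009534 K/W
L = R·k·A = 0.009534×0.0278×34.9

L ≈ 9.25 mm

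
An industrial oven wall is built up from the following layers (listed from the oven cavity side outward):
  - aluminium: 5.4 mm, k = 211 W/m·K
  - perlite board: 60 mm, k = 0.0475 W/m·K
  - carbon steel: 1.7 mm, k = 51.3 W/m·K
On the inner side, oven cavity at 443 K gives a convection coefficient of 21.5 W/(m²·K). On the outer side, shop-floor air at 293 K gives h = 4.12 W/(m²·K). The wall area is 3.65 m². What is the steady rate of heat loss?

Q ≈ 353 W

Treating each layer as a thermal resistance in series:
R_inner film = 1/(h_i·A) = 1/(21.5×3.65) = 0.01274 K/W
R_aluminium = L/(kA) = 0.0054/(211×3.65) = 7.012×10^-6 K/W
R_perlite board = L/(kA) = 0.06/(0.0475×3.65) = 0.3461 K/W
R_carbon steel = L/(kA) = 0.0017/(51.3×3.65) = 9.079×10^-6 K/W
R_outer film = 1/(h_o·A) = 1/(4.12×3.65) = 0.0665 K/W
R_total = 0.4253 K/W
Q = ΔT / R_total = 150 / 0.4253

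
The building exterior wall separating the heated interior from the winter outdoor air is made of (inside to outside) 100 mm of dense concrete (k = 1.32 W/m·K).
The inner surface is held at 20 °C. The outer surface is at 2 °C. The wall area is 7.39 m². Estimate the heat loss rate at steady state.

Q ≈ 1760 W

Thermal resistances in series:
R_dense concrete = L/(kA) = 0.1/(1.32×7.39) = 0.01025 K/W
R_total = 0.01025 K/W
Q = ΔT / R_total = 18 / 0.01025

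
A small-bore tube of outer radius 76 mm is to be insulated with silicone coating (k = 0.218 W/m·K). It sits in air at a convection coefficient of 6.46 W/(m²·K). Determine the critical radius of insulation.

r_cr ≈ 33.7 mm

For a cylinder r_cr = k/h = 0.218/6.46
r_cr = 33.7 mm; since the bare radius (76 mm) is above r_cr, any added insulation will reduce heat loss.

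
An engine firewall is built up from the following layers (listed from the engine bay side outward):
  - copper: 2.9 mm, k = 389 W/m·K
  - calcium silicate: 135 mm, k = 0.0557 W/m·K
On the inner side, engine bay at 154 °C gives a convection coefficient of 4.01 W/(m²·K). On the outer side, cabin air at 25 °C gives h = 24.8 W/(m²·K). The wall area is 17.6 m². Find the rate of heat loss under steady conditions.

Q ≈ 837 W

Using the resistance-network approach (series):
R_inner film = 1/(h_i·A) = 1/(4.01×17.6) = 0.01417 K/W
R_copper = L/(kA) = 0.0029/(389×17.6) = 4.236×10^-7 K/W
R_calcium silicate = L/(kA) = 0.135/(0.0557×17.6) = 0.1377 K/W
R_outer film = 1/(h_o·A) = 1/(24.8×17.6) = 0.002291 K/W
R_total = 0.1542 K/W
Q = ΔT / R_total = 129 / 0.1542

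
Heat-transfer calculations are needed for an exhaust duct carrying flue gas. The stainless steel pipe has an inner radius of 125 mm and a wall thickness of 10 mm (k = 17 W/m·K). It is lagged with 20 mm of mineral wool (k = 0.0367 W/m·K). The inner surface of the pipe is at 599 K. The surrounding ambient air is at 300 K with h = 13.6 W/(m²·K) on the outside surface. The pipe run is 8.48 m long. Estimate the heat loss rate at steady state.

Per-layer cylindrical resistances, series-summed:
R_stainless steel pipe wall = ln(135/125)/(2π×17×8.48) = 8.497×10^-5 K/W
R_mineral wool = ln(155/135)/(2π×0.0367×8.48) = 0.07065 K/W
R_outer film = 1/(h_o·2πr_oL) = 1/(13.6×2π×0.155×8.48) = 0.008903 K/W
R_total = 0.07964 K/W
Q = ΔT/R_total = 299/0.07964

Q ≈ 3750 W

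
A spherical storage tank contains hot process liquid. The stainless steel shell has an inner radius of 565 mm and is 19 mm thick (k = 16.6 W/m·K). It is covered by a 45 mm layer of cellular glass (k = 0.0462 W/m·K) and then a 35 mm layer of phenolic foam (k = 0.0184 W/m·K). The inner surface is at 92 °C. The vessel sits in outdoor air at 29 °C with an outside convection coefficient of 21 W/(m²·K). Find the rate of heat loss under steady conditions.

Q ≈ 108 W

Spherical conduction: R = (1/r_in − 1/r_out)/(4πk) per layer; series-sum.
R_stainless steel shell = (1/0.565 − 1/0.584)/(4π×16.6) = 2.76×10^-4 K/W
R_cellular glass = (1/0.584 − 1/0.629)/(4π×0.0462) = 0.211 K/W
R_phenolic foam = (1/0.629 − 1/0.664)/(4π×0.0184) = 0.3624 K/W
R_outer film = 1/(h·4πr_o²) = 1/(21×4π×0.664²) = 0.008595 K/W
R_total = 0.5823 K/W
Q = ΔT/R_total = 63/0.5823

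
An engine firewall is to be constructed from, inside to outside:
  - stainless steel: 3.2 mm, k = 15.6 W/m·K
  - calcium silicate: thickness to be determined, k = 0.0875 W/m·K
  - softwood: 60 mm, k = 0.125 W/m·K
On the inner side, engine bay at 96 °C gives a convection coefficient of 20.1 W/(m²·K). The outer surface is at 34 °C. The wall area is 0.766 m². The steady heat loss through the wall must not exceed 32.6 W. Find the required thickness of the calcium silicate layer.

Series thermal resistances:
R_inner film = 1/(h_i·A) = 1/(20.1×0.766) = 0.06495 K/W
R_stainless steel = L/(kA) = 0.0032/(15.6×0.766) = 2.678×10^-4 K/W
R_softwood = L/(kA) = 0.06/(0.125×0.766) = 0.6266 K/W
Sum of the known resistances R_other = 0.6918 K/W
Required total resistance R_tot = ΔT/Q_allow = 62/32.6 = 1.902 K/W
R_calcium silicate = R_tot − R_other = 1.21 K/W
L = R·k·A = 1.21×0.0875×0.766

L ≈ 81.1 mm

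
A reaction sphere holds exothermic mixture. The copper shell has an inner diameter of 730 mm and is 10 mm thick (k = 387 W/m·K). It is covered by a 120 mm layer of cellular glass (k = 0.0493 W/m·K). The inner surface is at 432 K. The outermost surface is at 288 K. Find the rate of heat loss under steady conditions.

Q ≈ 138 W

Spherical conduction: R = (1/r_in − 1/r_out)/(4πk) per layer; series-sum.
R_copper shell = (1/0.365 − 1/0.375)/(4π×387) = 1.502×10^-5 K/W
R_cellular glass = (1/0.375 − 1/0.495)/(4π×0.0493) = 1.043 K/W
R_total = 1.044 K/W
Q = ΔT/R_total = 144/1.044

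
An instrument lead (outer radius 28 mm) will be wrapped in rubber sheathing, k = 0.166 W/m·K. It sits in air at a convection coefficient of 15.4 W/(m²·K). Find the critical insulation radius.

r_cr ≈ 10.8 mm

For a cylinder r_cr = k/h = 0.166/15.4
r_cr = 10.8 mm; since the bare radius (28 mm) is above r_cr, any added insulation will reduce heat loss.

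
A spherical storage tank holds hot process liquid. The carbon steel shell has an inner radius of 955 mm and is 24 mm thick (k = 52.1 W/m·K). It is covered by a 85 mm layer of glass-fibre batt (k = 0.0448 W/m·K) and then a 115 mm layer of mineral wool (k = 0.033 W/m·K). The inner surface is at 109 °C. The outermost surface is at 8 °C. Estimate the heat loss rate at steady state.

Q ≈ 276 W

Each spherical layer contributes R = (1/r_i − 1/r_o)/(4πk):
R_carbon steel shell = (1/0.955 − 1/0.979)/(4π×52.1) = 3.921×10^-5 K/W
R_glass-fibre batt = (1/0.979 − 1/1.064)/(4π×0.0448) = 0.1449 K/W
R_mineral wool = (1/1.064 − 1/1.179)/(4π×0.033) = 0.2211 K/W
R_total = 0.366 K/W
Q = ΔT/R_total = 101/0.366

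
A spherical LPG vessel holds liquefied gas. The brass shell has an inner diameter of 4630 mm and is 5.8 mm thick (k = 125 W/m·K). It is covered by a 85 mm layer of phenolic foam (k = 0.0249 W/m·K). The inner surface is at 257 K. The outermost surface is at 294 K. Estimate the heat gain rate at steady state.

For a spherical shell R = (1/r₁ − 1/r₂)/(4πk); film R = 1/(h·4πr²). In series:
R_brass shell = (1/2.315 − 1/2.3208)/(4π×125) = 6.873×10^-7 K/W
R_phenolic foam = (1/2.3208 − 1/2.4058)/(4π×0.0249) = 0.04865 K/W
R_total = 0.04865 K/W
Q = ΔT/R_total = 37/0.04865

Q ≈ 760 W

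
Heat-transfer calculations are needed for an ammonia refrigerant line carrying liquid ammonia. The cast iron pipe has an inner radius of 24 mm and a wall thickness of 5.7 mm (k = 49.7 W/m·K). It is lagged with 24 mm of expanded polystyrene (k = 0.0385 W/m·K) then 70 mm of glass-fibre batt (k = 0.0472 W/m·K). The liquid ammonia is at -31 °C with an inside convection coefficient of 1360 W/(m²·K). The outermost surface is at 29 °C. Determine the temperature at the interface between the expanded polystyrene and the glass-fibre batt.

Cylindrical conduction, so R = ln(r₂/r₁)/(2πkL) per layer, in series:
R_inner film = 1/(h_i·2πr₁L) = 1/(1360×2π×0.024×1) = 0.004876 K/W
R_cast iron pipe wall = ln(29.7/24)/(2π×49.7×1) = 6.824×10^-4 K/W
R_expanded polystyrene = ln(53.7/29.7)/(2π×0.0385×1) = 2.448 K/W
R_glass-fibre batt = ln(123.7/53.7)/(2π×0.0472×1) = 2.814 K/W
R_total = 5.268 K/W
Q = ΔT/R_total = 60/5.268
Q = 11.4 W/m
T_interface = T_inner + Q·ΣR(inner→interface) = -31 + 11.4×2.454

T ≈ -3.05 °C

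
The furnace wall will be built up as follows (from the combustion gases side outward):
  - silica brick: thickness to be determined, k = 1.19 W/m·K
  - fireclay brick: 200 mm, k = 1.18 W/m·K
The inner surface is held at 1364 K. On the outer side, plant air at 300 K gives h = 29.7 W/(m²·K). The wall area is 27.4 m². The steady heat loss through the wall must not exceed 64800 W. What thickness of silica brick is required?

Thermal resistances in series:
R_fireclay brick = L/(kA) = 0.2/(1.18×27.4) = 0.006186 K/W
R_outer film = 1/(h_o·A) = 1/(29.7×27.4) = 0.001229 K/W
Sum of the known resistances R_other = 0.007415 K/W
Required total resistance R_tot = ΔT/Q_allow = 1064/64800 = 0.01642 K/W
R_silica brick = R_tot − R_other = 0.009005 K/W
L = R·k·A = 0.009005×1.19×27.4

L ≈ 294 mm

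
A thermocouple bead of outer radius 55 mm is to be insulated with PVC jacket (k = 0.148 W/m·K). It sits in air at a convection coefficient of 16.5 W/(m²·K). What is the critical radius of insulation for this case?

For a sphere r_cr = 2k/h = 2×0.148/16.5
r_cr = 17.9 mm; since the bare radius (55 mm) is above r_cr, any added insulation will reduce heat loss.

r_cr ≈ 17.9 mm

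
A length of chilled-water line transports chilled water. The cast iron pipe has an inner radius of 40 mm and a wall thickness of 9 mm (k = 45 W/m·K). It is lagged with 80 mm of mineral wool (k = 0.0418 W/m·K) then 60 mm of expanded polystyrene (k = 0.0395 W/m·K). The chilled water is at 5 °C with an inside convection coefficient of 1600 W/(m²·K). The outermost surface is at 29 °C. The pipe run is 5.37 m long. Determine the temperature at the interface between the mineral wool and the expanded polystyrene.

T ≈ 21.9 °C

Per-layer cylindrical resistances, series-summed:
R_inner film = 1/(h_i·2πr₁L) = 1/(1600×2π×0.04×5.37) = 4.631×10^-4 K/W
R_cast iron pipe wall = ln(49/40)/(2π×45×5.37) = 1.337×10^-4 K/W
R_mineral wool = ln(129/49)/(2π×0.0418×5.37) = 0.6863 K/W
R_expanded polystyrene = ln(189/129)/(2π×0.0395×5.37) = 0.2866 K/W
R_total = 0.9735 K/W
Q = ΔT/R_total = 24/0.9735
Q = 24.7 W
T_interface = T_inner + Q·ΣR(inner→interface) = 5 + 24.7×0.6869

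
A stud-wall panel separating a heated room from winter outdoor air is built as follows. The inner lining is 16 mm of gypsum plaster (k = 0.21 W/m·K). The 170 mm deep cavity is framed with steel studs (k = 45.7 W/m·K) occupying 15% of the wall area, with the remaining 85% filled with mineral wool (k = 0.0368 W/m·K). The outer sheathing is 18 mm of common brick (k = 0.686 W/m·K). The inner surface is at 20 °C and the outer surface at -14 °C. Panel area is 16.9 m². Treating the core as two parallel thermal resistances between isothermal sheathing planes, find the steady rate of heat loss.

Q ≈ 4520 W

Sheathing layers in series; stud and cavity paths in parallel between them.
R_inner = 0.016/(0.21×16.9) = 0.004508 K/W
R_stud  = 0.17/(45.7×0.15×16.9) = 0.001467 K/W
R_cav   = 0.17/(0.0368×0.85×16.9) = 0.3216 K/W
1/R_core = 1/R_stud + 1/R_cav → R_core = 0.001461 K/W
R_outer = 0.018/(0.686×16.9) = 0.001553 K/W
R_total = 0.007522 K/W
Q = ΔT/R_total = 34/0.007522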